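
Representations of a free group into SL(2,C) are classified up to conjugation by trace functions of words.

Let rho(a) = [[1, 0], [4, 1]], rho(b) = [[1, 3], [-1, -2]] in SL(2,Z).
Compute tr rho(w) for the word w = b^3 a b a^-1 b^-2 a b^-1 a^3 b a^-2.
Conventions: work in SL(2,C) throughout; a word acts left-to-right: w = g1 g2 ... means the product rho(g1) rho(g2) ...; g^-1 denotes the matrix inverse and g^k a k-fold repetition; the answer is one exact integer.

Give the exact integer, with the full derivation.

-73033

rho(b) = [[1, 3], [-1, -2]]
... * rho(b) = [[1, 3], [-1, -2]]  ->  [[-2, -3], [1, 1]]
... * rho(b) = [[1, 3], [-1, -2]]  ->  [[1, 0], [0, 1]]
... * rho(a) = [[1, 0], [4, 1]]  ->  [[1, 0], [4, 1]]
... * rho(b) = [[1, 3], [-1, -2]]  ->  [[1, 3], [3, 10]]
... * rho(a^-1) = [[1, 0], [-4, 1]]  ->  [[-11, 3], [-37, 10]]
... * rho(b^-1) = [[-2, -3], [1, 1]]  ->  [[25, 36], [84, 121]]
... * rho(b^-1) = [[-2, -3], [1, 1]]  ->  [[-14, -39], [-47, -131]]
... * rho(a) = [[1, 0], [4, 1]]  ->  [[-170, -39], [-571, -131]]
... * rho(b^-1) = [[-2, -3], [1, 1]]  ->  [[301, 471], [1011, 1582]]
... * rho(a) = [[1, 0], [4, 1]]  ->  [[2185, 471], [7339, 1582]]
... * rho(a) = [[1, 0], [4, 1]]  ->  [[4069, 471], [13667, 1582]]
... * rho(a) = [[1, 0], [4, 1]]  ->  [[5953, 471], [19995, 1582]]
... * rho(b) = [[1, 3], [-1, -2]]  ->  [[5482, 16917], [18413, 56821]]
... * rho(a^-1) = [[1, 0], [-4, 1]]  ->  [[-62186, 16917], [-208871, 56821]]
... * rho(a^-1) = [[1, 0], [-4, 1]]  ->  [[-129854, 16917], [-436155, 56821]]
tr = -129854 + 56821 = -73033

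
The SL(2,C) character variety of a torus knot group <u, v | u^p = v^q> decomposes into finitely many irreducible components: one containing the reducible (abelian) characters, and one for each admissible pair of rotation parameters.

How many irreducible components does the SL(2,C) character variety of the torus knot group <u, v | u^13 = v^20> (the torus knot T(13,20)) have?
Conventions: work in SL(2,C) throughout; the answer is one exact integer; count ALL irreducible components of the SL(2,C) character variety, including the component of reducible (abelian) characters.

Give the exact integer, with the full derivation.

115

For T(13,20): irreducibility forces the central element u^13 = v^20 to one of +I, -I.
On an irreducible component, tr(u) is locked at 2*cos(pi*alpha/13) for some alpha in 1..12, and tr(v) at 2*cos(pi*beta/20) for some beta in 1..19.
The two central values (-1)^alpha I and (-1)^beta I must be the same matrix, so alpha and beta share a parity.
count pairs: odd alpha (6 choices) x odd beta (10), plus even alpha (6) x even beta (9): 6*10 + 6*9 = 114.
components with irreducible characters: 114; plus the single component of reducible (abelian) characters: total 115.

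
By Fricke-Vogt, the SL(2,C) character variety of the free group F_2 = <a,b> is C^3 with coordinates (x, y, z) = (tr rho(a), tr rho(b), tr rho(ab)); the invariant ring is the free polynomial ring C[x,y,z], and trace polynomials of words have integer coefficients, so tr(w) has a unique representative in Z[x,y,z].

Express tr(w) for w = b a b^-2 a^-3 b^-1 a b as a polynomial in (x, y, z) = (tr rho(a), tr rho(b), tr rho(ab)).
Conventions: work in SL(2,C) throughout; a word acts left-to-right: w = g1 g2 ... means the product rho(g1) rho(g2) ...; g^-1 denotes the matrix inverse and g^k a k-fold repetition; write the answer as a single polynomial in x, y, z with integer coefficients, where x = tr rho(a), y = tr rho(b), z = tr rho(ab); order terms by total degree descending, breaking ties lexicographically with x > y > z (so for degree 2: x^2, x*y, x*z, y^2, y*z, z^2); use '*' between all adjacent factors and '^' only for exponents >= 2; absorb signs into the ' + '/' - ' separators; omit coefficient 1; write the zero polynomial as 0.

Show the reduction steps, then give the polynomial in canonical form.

x^3*y^3*z^2 - 2*x^4*y^2*z - 2*x^2*y^4*z - x^2*y^2*z^3 + x^5*y + 2*x^3*y^3 + x^3*y*z^2 + x*y^5 + 7*x^2*y^2*z + y^4*z + y^2*z^3 - 6*x^3*y - 6*x*y^3 - 2*x*y*z^2 - 4*y^2*z + 8*x*y + z

next, trace(a^2 b) = trace(a) trace(b a) - trace(b)  (reduce the a square) = x*z - y
trace(a^2) = trace(a) trace(a) - trace(1)  (reduce the a square) = x^2 - 2
trace(a b^2 a) = trace(b) trace(a^2 b) - trace(a^2)  (reduce the b square) = x*y*z - x^2 - y^2 + 2
and trace(a b a b) = trace(b a) trace(b a) - trace(1)  (split on b) = z^2 - 2
and trace(a b^2 a b) = trace(b) trace(a b a b) - trace(a b a)  (reduce the b square) = y*z^2 - x*z - y
next, trace(b^-1 a b^2 a) = trace(a b^2 a) trace(b) - trace(a b^2 a b)  (eliminate b^-1) = x*y^2*z - x^2*y - y^3 - y*z^2 + x*z + 3*y
next, trace(b^-1 a b^2 a b^-1) = trace(b^-1 a b^2 a) trace(b) - trace(b^-1 a b^2 a b)  (eliminate b^-1) = x*y^3*z - x^2*y^2 - y^4 - y^2*z^2 + x^2 + 4*y^2 - 2
and trace(a b^2) = trace(b) trace(a b) - trace(a)  (reduce the b square) = y*z - x
trace(a^2 b^2 a) = trace(a) trace(a b^2 a) - trace(a b^2)  (reduce the a square) = x^2*y*z - x^3 - x*y^2 - y*z + 3*x
next, trace(a b a^2 b) = trace(a) trace(b a b a) - trace(b a b)  (reduce the a square) = x*z^2 - y*z - x
trace(a b a^2) = trace(a) trace(b a^2) - trace(b a)  (reduce the a square) = x^2*z - x*y - z
and trace(a^2 b^2 a b) = trace(b) trace(a b a^2 b) - trace(a b a^2)  (reduce the b square) = x*y*z^2 - x^2*z - y^2*z + z
trace(a b^2 a b^-1 a) = trace(a^2 b^2 a) trace(b) - trace(a^2 b^2 a b)  (eliminate b^-1) = x^2*y^2*z - x^3*y - x*y^3 - x*y*z^2 + x^2*z + 3*x*y - z
trace(a b a b^2 a) = trace(b) trace(a^2 b a b) - trace(a^2 b a)  (reduce the b square) = x*y*z^2 - x^2*z - y^2*z + z
trace(a b a b a b) = trace(b a b a) trace(b a) - trace(a b)  (split on b) = z^3 - 3*z
next, trace(a b a b^2 a b) = trace(b) trace(a b a b a b) - trace(a b a b a)  (reduce the b square) = y*z^3 - x*z^2 - 2*y*z + x
trace(a b^2 a b^-1 a b) = trace(a b a b^2 a) trace(b) - trace(a b a b^2 a b)  (eliminate b^-1) = x*y^2*z^2 - x^2*y*z - y^3*z - y*z^3 + x*z^2 + 3*y*z - x
trace(b^-1 a b^2 a b^-1 a) = trace(a b^2 a b^-1 a) trace(b) - trace(a b^2 a b^-1 a b)  (eliminate b^-1) = x^2*y^3*z - x^3*y^2 - x*y^4 - 2*x*y^2*z^2 + 2*x^2*y*z + y^3*z + y*z^3 + 3*x*y^2 - x*z^2 - 4*y*z + x
trace(b^-1 a b^2 a b^-1 a^-1) = trace(b^-1 a b^2 a b^-1) trace(a) - trace(b^-1 a b^2 a b^-1 a)  (eliminate a^-1) = x*y^2*z^2 - 2*x^2*y*z - y^3*z - y*z^3 + x^3 + x*y^2 + x*z^2 + 4*y*z - 3*x
next, trace(b^-1 a^-2 b^-1 a b^2 a) = trace(b^-1 a b^2 a b^-1 a^-1) trace(a) - trace(b^-1 a b^2 a b^-1)  (eliminate a^-1) = x^2*y^2*z^2 - 2*x^3*y*z - 2*x*y^3*z - x*y*z^3 + x^4 + 2*x^2*y^2 + x^2*z^2 + y^4 + y^2*z^2 + 4*x*y*z - 4*x^2 - 4*y^2 + 2
trace(b^2) = trace(b) trace(b) - trace(1)  (reduce the b square) = y^2 - 2
trace(b a b^2) = trace(b) trace(a b^2) - trace(a b)  (reduce the b square) = y^2*z - x*y - z
next, trace(a b^2 a^-1 b) = trace(b a b^2) trace(a) - trace(b a b^2 a)  (eliminate a^-1) = x*y^2*z - x^2*y - y*z^2 + y
trace(a^-1 b^-1 a b^2) = trace(a b^2 a^-1) trace(b) - trace(a b^2 a^-1 b)  (eliminate b^-1) = -x*y^2*z + x^2*y + y^3 + y*z^2 - 3*y
next, trace(a^-2 b^-1 a b^2 a b^-2) = trace(b^-1 a^-2 b^-1 a b^2 a) trace(b) - trace(b^-1 a^-2 b^-1 a b^2 a b)  (eliminate b^-1) = x^2*y^3*z^2 - 2*x^3*y^2*z - 2*x*y^4*z - x*y^2*z^3 + x^4*y + 2*x^2*y^3 + x^2*y*z^2 + y^5 + y^3*z^2 + 5*x*y^2*z - 5*x^2*y - 5*y^3 - y*z^2 + 5*y
trace(b^-1 a^-1 b a b^2 a) = trace(b a b^2 a b^-1) trace(a) - trace(b a b^2 a b^-1 a)  (eliminate a^-1) = -x*y^2*z^2 + 2*x^2*y*z + y^3*z + y*z^3 - x^3 - x*y^2 - x*z^2 - 3*y*z + 3*x
trace(a b^2 a b^-2 a^-1 b) = trace(b^-1 a^-1 b a b^2 a) trace(b) - trace(b^-1 a^-1 b a b^2 a b)  (eliminate b^-1) = -x*y^3*z^2 + 2*x^2*y^2*z + y^4*z + y^2*z^3 - x^3*y - x*y^3 - x*y*z^2 - 4*y^2*z + 4*x*y + z
trace(a^-1 b^-1 a b^2 a b^-2) = trace(a b^2 a b^-2 a^-1) trace(b) - trace(a b^2 a b^-2 a^-1 b)  (eliminate b^-1) = x*y^3*z^2 - 2*x^2*y^2*z - y^4*z - y^2*z^3 + x^3*y + x*y^3 + x*y*z^2 + 4*y^2*z - 3*x*y - z
trace(b a b^-2 a^-3 b^-1 a b) = trace(a^-2 b^-1 a b^2 a b^-2) trace(a) - trace(a^-2 b^-1 a b^2 a b^-2 a)  (eliminate a^-1) = x^3*y^3*z^2 - 2*x^4*y^2*z - 2*x^2*y^4*z - x^2*y^2*z^3 + x^5*y + 2*x^3*y^3 + x^3*y*z^2 + x*y^5 + 7*x^2*y^2*z + y^4*z + y^2*z^3 - 6*x^3*y - 6*x*y^3 - 2*x*y*z^2 - 4*y^2*z + 8*x*y + z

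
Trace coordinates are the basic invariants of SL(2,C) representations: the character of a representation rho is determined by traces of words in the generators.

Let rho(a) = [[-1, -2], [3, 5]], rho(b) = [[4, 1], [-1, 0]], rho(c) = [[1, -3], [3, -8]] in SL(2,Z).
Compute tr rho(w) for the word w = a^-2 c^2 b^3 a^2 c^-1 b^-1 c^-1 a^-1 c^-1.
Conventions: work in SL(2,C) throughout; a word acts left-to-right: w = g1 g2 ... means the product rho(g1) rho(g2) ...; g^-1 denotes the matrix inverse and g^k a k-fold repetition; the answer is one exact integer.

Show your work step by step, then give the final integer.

rho(a^-1) = [[5, 2], [-3, -1]]
... * rho(a^-1) = [[5, 2], [-3, -1]]  ->  [[19, 8], [-12, -5]]
... * rho(c) = [[1, -3], [3, -8]]  ->  [[43, -121], [-27, 76]]
... * rho(c) = [[1, -3], [3, -8]]  ->  [[-320, 839], [201, -527]]
... * rho(b) = [[4, 1], [-1, 0]]  ->  [[-2119, -320], [1331, 201]]
... * rho(b) = [[4, 1], [-1, 0]]  ->  [[-8156, -2119], [5123, 1331]]
... * rho(b) = [[4, 1], [-1, 0]]  ->  [[-30505, -8156], [19161, 5123]]
... * rho(a) = [[-1, -2], [3, 5]]  ->  [[6037, 20230], [-3792, -12707]]
... * rho(a) = [[-1, -2], [3, 5]]  ->  [[54653, 89076], [-34329, -55951]]
... * rho(c^-1) = [[-8, 3], [-3, 1]]  ->  [[-704452, 253035], [442485, -158938]]
... * rho(b^-1) = [[0, -1], [1, 4]]  ->  [[253035, 1716592], [-158938, -1078237]]
... * rho(c^-1) = [[-8, 3], [-3, 1]]  ->  [[-7174056, 2475697], [4506215, -1555051]]
... * rho(a^-1) = [[5, 2], [-3, -1]]  ->  [[-43297371, -16823809], [27196228, 10567481]]
... * rho(c^-1) = [[-8, 3], [-3, 1]]  ->  [[396850395, -146715922], [-249272267, 92156165]]
tr = 396850395 + 92156165 = 489006560

489006560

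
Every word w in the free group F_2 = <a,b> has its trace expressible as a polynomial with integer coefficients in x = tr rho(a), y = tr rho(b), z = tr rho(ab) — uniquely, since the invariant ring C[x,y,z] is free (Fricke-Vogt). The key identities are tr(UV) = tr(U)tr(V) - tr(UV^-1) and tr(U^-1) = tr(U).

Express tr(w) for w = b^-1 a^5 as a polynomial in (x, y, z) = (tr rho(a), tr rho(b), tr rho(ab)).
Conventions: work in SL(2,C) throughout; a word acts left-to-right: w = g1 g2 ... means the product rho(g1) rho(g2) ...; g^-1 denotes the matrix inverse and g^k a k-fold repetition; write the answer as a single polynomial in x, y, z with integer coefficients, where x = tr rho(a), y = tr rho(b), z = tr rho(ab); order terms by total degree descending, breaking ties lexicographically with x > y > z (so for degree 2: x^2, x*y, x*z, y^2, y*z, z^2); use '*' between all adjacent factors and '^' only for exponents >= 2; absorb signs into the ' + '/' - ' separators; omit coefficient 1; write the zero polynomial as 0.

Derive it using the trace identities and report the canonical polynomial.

reduce: tr(a^2) = tr(a) * tr(a) - tr(1) = x^2 - 2
tr(a^3) = tr(a) * tr(a^2) - tr(a) = x^3 - 3*x
tr(a^4) = tr(a) * tr(a^3) - tr(a^2) = x^4 - 4*x^2 + 2
so tr(a^5) = tr(a) * tr(a^4) - tr(a^3) = x^5 - 5*x^3 + 5*x
tr(b a^2) = tr(a) * tr(b a) - tr(b) = x*z - y
tr(b a^3) = tr(a) * tr(b a^2) - tr(b a) = x^2*z - x*y - z
so tr(b a^4) = tr(a) * tr(b a^3) - tr(b a^2) = x^3*z - x^2*y - 2*x*z + y
tr(a^5 b) = tr(a) * tr(b a^4) - tr(b a^3) = x^4*z - x^3*y - 3*x^2*z + 2*x*y + z
so tr(b^-1 a^5) = tr(a^5) * tr(b) - tr(a^5 b) = x^5*y - x^4*z - 4*x^3*y + 3*x^2*z + 3*x*y - z

x^5*y - x^4*z - 4*x^3*y + 3*x^2*z + 3*x*y - z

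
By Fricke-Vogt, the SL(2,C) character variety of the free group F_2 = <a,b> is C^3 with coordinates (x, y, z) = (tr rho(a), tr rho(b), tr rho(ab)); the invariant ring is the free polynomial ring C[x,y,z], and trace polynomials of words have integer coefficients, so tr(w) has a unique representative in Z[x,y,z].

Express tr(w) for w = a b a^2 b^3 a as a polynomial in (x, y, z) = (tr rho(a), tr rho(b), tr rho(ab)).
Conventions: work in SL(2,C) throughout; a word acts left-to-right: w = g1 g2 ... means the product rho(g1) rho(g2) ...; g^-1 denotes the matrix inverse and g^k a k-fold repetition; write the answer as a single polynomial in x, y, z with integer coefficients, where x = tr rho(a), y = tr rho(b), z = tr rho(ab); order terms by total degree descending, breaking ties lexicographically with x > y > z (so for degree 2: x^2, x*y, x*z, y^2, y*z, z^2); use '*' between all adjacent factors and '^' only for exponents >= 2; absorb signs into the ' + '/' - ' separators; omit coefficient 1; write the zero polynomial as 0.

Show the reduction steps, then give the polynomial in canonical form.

x^2*y^2*z^2 - x^3*y*z - 2*x*y^3*z + x^2*y^2 - x^2*z^2 + y^4 + 4*x*y*z - 4*y^2 + 2

next, tr(b a b a) = tr(b a) tr(b a) - tr(1)  (split on b) = z^2 - 2
next, tr(b a b) = tr(b) tr(a b) - tr(a)  (reduce the b square) = y*z - x
tr(a^2 b a b) = tr(a) tr(b a b a) - tr(b a b)  (reduce the a square) = x*z^2 - y*z - x
and tr(a b a) = tr(a) tr(b a) - tr(b)  (reduce the a square) = x*z - y
tr(a^2 b a) = tr(a) tr(a b a) - tr(a b)  (reduce the a square) = x^2*z - x*y - z
tr(b a^2 b a b) = tr(b) tr(a^2 b a b) - tr(a^2 b a)  (reduce the b square) = x*y*z^2 - x^2*z - y^2*z + z
next, tr(b^3 a^2 b a) = tr(b) tr(b a^2 b a b) - tr(b a^2 b a)  (reduce the b square) = x*y^2*z^2 - x^2*y*z - y^3*z - x*z^2 + 2*y*z + x
tr(a^2) = tr(a) tr(a) - tr(1)  (reduce the a square) = x^2 - 2
and tr(a^2 b^2) = tr(b) tr(a^2 b) - tr(a^2)  (reduce the b square) = x*y*z - x^2 - y^2 + 2
tr(b^2 a^2 b) = tr(b) tr(a^2 b^2) - tr(a^2 b)  (reduce the b square) = x*y^2*z - x^2*y - y^3 - x*z + 3*y
next, tr(b^3 a^2 b) = tr(b) tr(b^2 a^2 b) - tr(b^2 a^2)  (reduce the b square) = x*y^3*z - x^2*y^2 - y^4 - 2*x*y*z + x^2 + 4*y^2 - 2
next, tr(a b a^2 b^3 a) = tr(a) tr(b^3 a^2 b a) - tr(b^3 a^2 b)  (reduce the a square) = x^2*y^2*z^2 - x^3*y*z - 2*x*y^3*z + x^2*y^2 - x^2*z^2 + y^4 + 4*x*y*z - 4*y^2 + 2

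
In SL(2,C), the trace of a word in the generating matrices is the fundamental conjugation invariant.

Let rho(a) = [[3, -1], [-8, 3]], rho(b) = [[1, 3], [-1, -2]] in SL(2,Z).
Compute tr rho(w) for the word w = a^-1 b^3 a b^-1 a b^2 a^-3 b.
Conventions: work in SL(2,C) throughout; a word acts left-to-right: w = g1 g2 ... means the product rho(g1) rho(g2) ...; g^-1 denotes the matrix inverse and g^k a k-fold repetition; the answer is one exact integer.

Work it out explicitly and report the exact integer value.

rho(a^-1) = [[3, 1], [8, 3]]
... * rho(b) = [[1, 3], [-1, -2]]  ->  [[2, 7], [5, 18]]
... * rho(b) = [[1, 3], [-1, -2]]  ->  [[-5, -8], [-13, -21]]
... * rho(b) = [[1, 3], [-1, -2]]  ->  [[3, 1], [8, 3]]
... * rho(a) = [[3, -1], [-8, 3]]  ->  [[1, 0], [0, 1]]
... * rho(b^-1) = [[-2, -3], [1, 1]]  ->  [[-2, -3], [1, 1]]
... * rho(a) = [[3, -1], [-8, 3]]  ->  [[18, -7], [-5, 2]]
... * rho(b) = [[1, 3], [-1, -2]]  ->  [[25, 68], [-7, -19]]
... * rho(b) = [[1, 3], [-1, -2]]  ->  [[-43, -61], [12, 17]]
... * rho(a^-1) = [[3, 1], [8, 3]]  ->  [[-617, -226], [172, 63]]
... * rho(a^-1) = [[3, 1], [8, 3]]  ->  [[-3659, -1295], [1020, 361]]
... * rho(a^-1) = [[3, 1], [8, 3]]  ->  [[-21337, -7544], [5948, 2103]]
... * rho(b) = [[1, 3], [-1, -2]]  ->  [[-13793, -48923], [3845, 13638]]
tr = -13793 + 13638 = -155

-155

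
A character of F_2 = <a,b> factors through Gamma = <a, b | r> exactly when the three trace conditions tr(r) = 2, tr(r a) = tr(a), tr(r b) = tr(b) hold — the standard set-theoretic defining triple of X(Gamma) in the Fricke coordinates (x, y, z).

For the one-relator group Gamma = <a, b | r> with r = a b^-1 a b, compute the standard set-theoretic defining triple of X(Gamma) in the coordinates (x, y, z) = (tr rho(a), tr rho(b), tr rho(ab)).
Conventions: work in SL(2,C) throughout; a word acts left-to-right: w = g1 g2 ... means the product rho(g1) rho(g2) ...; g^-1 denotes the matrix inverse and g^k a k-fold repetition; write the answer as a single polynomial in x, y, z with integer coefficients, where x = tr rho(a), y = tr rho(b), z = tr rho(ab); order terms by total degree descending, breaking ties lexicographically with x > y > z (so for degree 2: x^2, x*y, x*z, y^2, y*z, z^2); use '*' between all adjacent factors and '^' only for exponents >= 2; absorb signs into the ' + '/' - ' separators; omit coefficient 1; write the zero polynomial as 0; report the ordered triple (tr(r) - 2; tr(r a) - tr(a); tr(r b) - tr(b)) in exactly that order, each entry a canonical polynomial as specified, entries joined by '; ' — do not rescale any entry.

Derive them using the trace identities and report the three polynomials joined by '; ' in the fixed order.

trace(a b a) = trace(a)*trace(b a) - trace(b)   [square of a] = x*z - y
trace(a b a b) = trace(b a)*trace(b a) - trace(1)   [split at a repeated b] = z^2 - 2
trace(a b^-1 a b) = trace(a b a)*trace(b) - trace(a b a b)   [inverse elimination on b] = x*y*z - y^2 - z^2 + 2
trace(a b a^2) = trace(a)*trace(b a^2) - trace(b a)   [square of a] = x^2*z - x*y - z
trace(b a b) = trace(b)*trace(a b) - trace(a)   [square of b] = y*z - x
trace(a b a^2 b) = trace(a)*trace(b a b a) - trace(b a b)   [square of a] = x*z^2 - y*z - x
trace(a b^-1 a b a) = trace(a b a^2)*trace(b) - trace(a b a^2 b)   [inverse elimination on b] = x^2*y*z - x*y^2 - x*z^2 + x
trace(b^2) = trace(b)*trace(b) - trace(1) = y^2 - 2
trace(a b^2 a) = trace(a)*trace(b^2 a) - trace(b^2) = x*y*z - x^2 - y^2 + 2
trace(a b^2 a b) = trace(b)*trace(a b a b) - trace(a b a) = y*z^2 - x*z - y
trace(a b^-1 a b^2) = trace(a b^2 a)*trace(b) - trace(a b^2 a b) = x*y^2*z - x^2*y - y^3 - y*z^2 + x*z + 3*y
assemble the triple (trace(r) - 2; trace(r a) - x; trace(r b) - y)

x*y*z - y^2 - z^2; x^2*y*z - x*y^2 - x*z^2; x*y^2*z - x^2*y - y^3 - y*z^2 + x*z + 2*y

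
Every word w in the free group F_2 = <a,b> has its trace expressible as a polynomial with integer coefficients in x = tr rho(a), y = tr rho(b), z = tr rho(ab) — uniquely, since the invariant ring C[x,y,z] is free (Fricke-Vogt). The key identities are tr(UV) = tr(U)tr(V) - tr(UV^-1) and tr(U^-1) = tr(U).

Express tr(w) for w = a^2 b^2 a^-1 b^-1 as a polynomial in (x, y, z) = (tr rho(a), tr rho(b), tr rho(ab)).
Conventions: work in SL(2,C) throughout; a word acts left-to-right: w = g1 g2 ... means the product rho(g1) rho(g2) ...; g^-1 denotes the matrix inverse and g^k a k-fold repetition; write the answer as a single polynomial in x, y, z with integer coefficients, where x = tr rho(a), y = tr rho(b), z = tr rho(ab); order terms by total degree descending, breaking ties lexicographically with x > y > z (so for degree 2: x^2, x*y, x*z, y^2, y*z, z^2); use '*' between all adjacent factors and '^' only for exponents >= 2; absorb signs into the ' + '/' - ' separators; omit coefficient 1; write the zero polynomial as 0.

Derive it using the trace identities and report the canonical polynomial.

-x^2*y^2*z + x^3*y + x*y^3 + x*y*z^2 - 4*x*y + z

and tr(a b^2) = tr(b) * tr(a b) - tr(a) = y*z - x
and tr(b^2) = tr(b) * tr(b) - tr(1) = y^2 - 2
next, tr(b a^2 b) = tr(a) * tr(b^2 a) - tr(b^2) = x*y*z - x^2 - y^2 + 2
next, tr(b a^2) = tr(a) * tr(b a) - tr(b) = x*z - y
and tr(b a^2 b^2) = tr(b) * tr(b a^2 b) - tr(b a^2) = x*y^2*z - x^2*y - y^3 - x*z + 3*y
and tr(b a b a) = tr(b a) * tr(b a) - tr(1) = z^2 - 2
next, tr(a b a^2 b) = tr(a) * tr(b a b a) - tr(b a b) = x*z^2 - y*z - x
tr(a b a^2) = tr(a) * tr(a b a) - tr(a b) = x^2*z - x*y - z
next, tr(b a^2 b^2 a) = tr(b) * tr(a b a^2 b) - tr(a b a^2) = x*y*z^2 - x^2*z - y^2*z + z
and tr(a^2 b^2 a^-1 b) = tr(b a^2 b^2) * tr(a) - tr(b a^2 b^2 a) = x^2*y^2*z - x^3*y - x*y^3 - x*y*z^2 + y^2*z + 3*x*y - z
next, tr(a^2 b^2 a^-1 b^-1) = tr(a^2 b^2 a^-1) * tr(b) - tr(a^2 b^2 a^-1 b) = -x^2*y^2*z + x^3*y + x*y^3 + x*y*z^2 - 4*x*y + z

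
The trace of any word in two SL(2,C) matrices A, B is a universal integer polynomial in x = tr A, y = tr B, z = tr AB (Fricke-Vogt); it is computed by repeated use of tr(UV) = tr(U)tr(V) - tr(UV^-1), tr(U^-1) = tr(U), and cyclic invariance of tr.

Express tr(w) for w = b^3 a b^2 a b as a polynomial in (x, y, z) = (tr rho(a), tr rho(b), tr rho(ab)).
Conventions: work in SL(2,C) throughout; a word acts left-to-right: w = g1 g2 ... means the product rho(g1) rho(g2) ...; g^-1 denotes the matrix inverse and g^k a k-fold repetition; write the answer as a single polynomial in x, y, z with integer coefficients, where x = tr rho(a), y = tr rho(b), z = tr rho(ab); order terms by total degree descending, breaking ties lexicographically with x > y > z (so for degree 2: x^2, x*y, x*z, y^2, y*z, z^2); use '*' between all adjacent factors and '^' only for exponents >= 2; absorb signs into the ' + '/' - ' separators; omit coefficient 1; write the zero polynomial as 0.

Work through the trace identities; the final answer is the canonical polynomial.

y^4*z^2 - 2*x*y^3*z + x^2*y^2 - 2*y^2*z^2 + 3*x*y*z - x^2 - y^2 + 2

trace(a b a b) = trace(b a)*trace(b a) - trace(1)   [split at repeated b] = z^2 - 2
and trace(a b a) = trace(a)*trace(b a) - trace(b) = x*z - y
trace(a b a b^2) = trace(b)*trace(a b a b) - trace(a b a) = y*z^2 - x*z - y
trace(b a b a b^2) = trace(b)*trace(a b a b^2) - trace(a b a b) = y^2*z^2 - x*y*z - y^2 - z^2 + 2
trace(a b^4 a b) = trace(b)*trace(b a b a b^2) - trace(b a b a b) = y^3*z^2 - x*y^2*z - y^3 - 2*y*z^2 + x*z + 3*y
trace(b a b) = trace(b)*trace(a b) - trace(a) = y*z - x
trace(b^3 a) = trace(b)*trace(b a b) - trace(b a) = y^2*z - x*y - z
next, trace(b^2) = trace(b)*trace(b) - trace(1) = y^2 - 2
next, trace(b^3) = trace(b)*trace(b^2) - trace(b) = y^3 - 3*y
and trace(b^2 a^2 b) = trace(a)*trace(b^3 a) - trace(b^3) = x*y^2*z - x^2*y - y^3 - x*z + 3*y
and trace(b^2 a^2) = trace(a)*trace(b^2 a) - trace(b^2) = x*y*z - x^2 - y^2 + 2
trace(a b^4 a) = trace(b)*trace(b^2 a^2 b) - trace(b^2 a^2) = x*y^3*z - x^2*y^2 - y^4 - 2*x*y*z + x^2 + 4*y^2 - 2
next, trace(b^3 a b^2 a b) = trace(b)*trace(a b^4 a b) - trace(a b^4 a) = y^4*z^2 - 2*x*y^3*z + x^2*y^2 - 2*y^2*z^2 + 3*x*y*z - x^2 - y^2 + 2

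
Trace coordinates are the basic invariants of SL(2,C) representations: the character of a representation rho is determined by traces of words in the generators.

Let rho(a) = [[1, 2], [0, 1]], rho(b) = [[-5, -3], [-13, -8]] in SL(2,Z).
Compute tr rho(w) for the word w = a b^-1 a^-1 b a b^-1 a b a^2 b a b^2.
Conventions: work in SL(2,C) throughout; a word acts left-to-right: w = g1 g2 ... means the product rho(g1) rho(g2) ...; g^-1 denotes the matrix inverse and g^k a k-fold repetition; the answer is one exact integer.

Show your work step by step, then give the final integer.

rho(a) = [[1, 2], [0, 1]]
... * rho(b^-1) = [[-8, 3], [13, -5]]  ->  [[18, -7], [13, -5]]
... * rho(a^-1) = [[1, -2], [0, 1]]  ->  [[18, -43], [13, -31]]
... * rho(b) = [[-5, -3], [-13, -8]]  ->  [[469, 290], [338, 209]]
... * rho(a) = [[1, 2], [0, 1]]  ->  [[469, 1228], [338, 885]]
... * rho(b^-1) = [[-8, 3], [13, -5]]  ->  [[12212, -4733], [8801, -3411]]
... * rho(a) = [[1, 2], [0, 1]]  ->  [[12212, 19691], [8801, 14191]]
... * rho(b) = [[-5, -3], [-13, -8]]  ->  [[-317043, -194164], [-228488, -139931]]
... * rho(a) = [[1, 2], [0, 1]]  ->  [[-317043, -828250], [-228488, -596907]]
... * rho(a) = [[1, 2], [0, 1]]  ->  [[-317043, -1462336], [-228488, -1053883]]
... * rho(b) = [[-5, -3], [-13, -8]]  ->  [[20595583, 12649817], [14842919, 9116528]]
... * rho(a) = [[1, 2], [0, 1]]  ->  [[20595583, 53840983], [14842919, 38802366]]
... * rho(b) = [[-5, -3], [-13, -8]]  ->  [[-802910694, -492514613], [-578645353, -354947685]]
... * rho(b) = [[-5, -3], [-13, -8]]  ->  [[10417243439, 6348848986], [7507546670, 4575517539]]
tr = 10417243439 + 4575517539 = 14992760978

14992760978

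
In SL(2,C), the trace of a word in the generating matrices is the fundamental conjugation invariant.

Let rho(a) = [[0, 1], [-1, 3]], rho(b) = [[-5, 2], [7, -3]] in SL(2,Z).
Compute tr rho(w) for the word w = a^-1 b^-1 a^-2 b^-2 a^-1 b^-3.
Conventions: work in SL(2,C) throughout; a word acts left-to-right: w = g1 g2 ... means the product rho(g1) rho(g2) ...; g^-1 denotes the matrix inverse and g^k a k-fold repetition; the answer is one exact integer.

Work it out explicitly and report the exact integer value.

21881

rho(a^-1) = [[3, -1], [1, 0]]
... * rho(b^-1) = [[-3, -2], [-7, -5]]  ->  [[-2, -1], [-3, -2]]
... * rho(a^-1) = [[3, -1], [1, 0]]  ->  [[-7, 2], [-11, 3]]
... * rho(a^-1) = [[3, -1], [1, 0]]  ->  [[-19, 7], [-30, 11]]
... * rho(b^-1) = [[-3, -2], [-7, -5]]  ->  [[8, 3], [13, 5]]
... * rho(b^-1) = [[-3, -2], [-7, -5]]  ->  [[-45, -31], [-74, -51]]
... * rho(a^-1) = [[3, -1], [1, 0]]  ->  [[-166, 45], [-273, 74]]
... * rho(b^-1) = [[-3, -2], [-7, -5]]  ->  [[183, 107], [301, 176]]
... * rho(b^-1) = [[-3, -2], [-7, -5]]  ->  [[-1298, -901], [-2135, -1482]]
... * rho(b^-1) = [[-3, -2], [-7, -5]]  ->  [[10201, 7101], [16779, 11680]]
tr = 10201 + 11680 = 21881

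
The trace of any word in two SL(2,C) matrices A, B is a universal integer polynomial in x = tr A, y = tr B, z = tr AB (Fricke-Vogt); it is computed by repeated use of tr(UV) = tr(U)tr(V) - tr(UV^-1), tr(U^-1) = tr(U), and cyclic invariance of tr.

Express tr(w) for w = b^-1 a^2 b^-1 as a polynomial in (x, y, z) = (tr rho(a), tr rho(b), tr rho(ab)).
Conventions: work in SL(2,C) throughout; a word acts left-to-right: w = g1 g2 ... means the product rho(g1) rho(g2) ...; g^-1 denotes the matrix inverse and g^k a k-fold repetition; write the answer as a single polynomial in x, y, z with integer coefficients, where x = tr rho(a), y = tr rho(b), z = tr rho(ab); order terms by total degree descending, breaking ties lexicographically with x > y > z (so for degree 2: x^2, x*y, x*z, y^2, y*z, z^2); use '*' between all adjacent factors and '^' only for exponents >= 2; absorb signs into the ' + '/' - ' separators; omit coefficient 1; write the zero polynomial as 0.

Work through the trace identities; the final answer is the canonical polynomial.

tr(a^2) = tr(a) tr(a) - tr(1) = x^2 - 2
use: tr(a^2 b) = tr(a) tr(b a) - tr(b) = x*z - y
use: tr(b^-1 a^2) = tr(a^2) tr(b) - tr(a^2 b) = x^2*y - x*z - y
tr(b^-1 a^2 b^-1) = tr(b^-1 a^2) tr(b) - tr(b^-1 a^2 b) = x^2*y^2 - x*y*z - x^2 - y^2 + 2

x^2*y^2 - x*y*z - x^2 - y^2 + 2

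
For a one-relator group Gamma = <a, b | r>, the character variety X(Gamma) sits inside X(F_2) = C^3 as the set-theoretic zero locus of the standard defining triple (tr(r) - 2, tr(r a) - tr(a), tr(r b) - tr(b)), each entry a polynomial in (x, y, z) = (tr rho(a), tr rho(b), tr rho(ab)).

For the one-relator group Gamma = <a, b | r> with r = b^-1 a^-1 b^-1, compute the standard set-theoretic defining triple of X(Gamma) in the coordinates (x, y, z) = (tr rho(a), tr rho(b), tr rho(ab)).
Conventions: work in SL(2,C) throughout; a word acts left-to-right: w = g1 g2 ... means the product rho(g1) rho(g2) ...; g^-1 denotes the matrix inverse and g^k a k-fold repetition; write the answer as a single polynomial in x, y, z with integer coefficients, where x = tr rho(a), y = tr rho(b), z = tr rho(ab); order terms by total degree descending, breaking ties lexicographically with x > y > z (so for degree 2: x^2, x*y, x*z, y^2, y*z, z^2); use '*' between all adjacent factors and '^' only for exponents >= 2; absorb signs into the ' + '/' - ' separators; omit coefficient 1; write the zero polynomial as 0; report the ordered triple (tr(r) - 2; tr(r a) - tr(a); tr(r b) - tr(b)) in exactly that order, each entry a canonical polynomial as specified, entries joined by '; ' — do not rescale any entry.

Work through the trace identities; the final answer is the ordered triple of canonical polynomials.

tr(a^-1) = tr(a) = x
tr(a^-1 b) = tr(b) tr(a) - tr(b a) = x*y - z
reduce: tr(b^-1 a^-1) = tr(a^-1) tr(b) - tr(a^-1 b) = z
tr(b^-1 a^-1 b^-1) = tr(b^-1 a^-1) tr(b) - tr(b^-1 a^-1 b) = y*z - x
reduce: tr(b^-1 a b^-1) = tr(b^-1 a) tr(b) - tr(b^-1 a b)   [inverse elimination on b] = x*y^2 - y*z - x
so tr(a^2) = tr(a) tr(a) - tr(1)   [square of a] = x^2 - 2
tr(a^2 b) = tr(a) tr(b a) - tr(b)   [square of a] = x*z - y
tr(a b^-1 a) = tr(a^2) tr(b) - tr(a^2 b)   [inverse elimination on b] = x^2*y - x*z - y
tr(a b a b) = tr(a b) tr(a b) - tr(1)   [split at a repeated a] = z^2 - 2
tr(a b^-1 a b) = tr(a b a) tr(b) - tr(a b a b)   [inverse elimination on b] = x*y*z - y^2 - z^2 + 2
reduce: tr(b^-1 a b^-1 a) = tr(a b^-1 a) tr(b) - tr(a b^-1 a b)   [inverse elimination on b] = x^2*y^2 - 2*x*y*z + z^2 - 2
so tr(b^-1 a^-1 b^-1 a) = tr(b^-1 a b^-1) tr(a) - tr(b^-1 a b^-1 a)   [inverse elimination on a] = x*y*z - x^2 - z^2 + 2
assemble the triple (tr(r) - 2; tr(r a) - x; tr(r b) - y)

y*z - x - 2; x*y*z - x^2 - z^2 - x + 2; -y + z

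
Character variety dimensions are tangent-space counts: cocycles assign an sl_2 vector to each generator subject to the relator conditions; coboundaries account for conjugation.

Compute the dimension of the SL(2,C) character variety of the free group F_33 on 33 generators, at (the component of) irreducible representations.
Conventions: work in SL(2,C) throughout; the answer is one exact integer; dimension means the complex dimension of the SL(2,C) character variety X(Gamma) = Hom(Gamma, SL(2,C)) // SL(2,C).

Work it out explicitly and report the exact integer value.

Gamma = F_33 has 33 generators and no relators.
A cocycle picks one sl_2 vector per generator freely, giving dim Z^1 = 3*33 = 99.
Irreducibility makes the coboundary map sl_2 -> Z^1 injective (trivial centralizer), so dim B^1 = 3.
Therefore dim X = 99 - 3 = 96.

96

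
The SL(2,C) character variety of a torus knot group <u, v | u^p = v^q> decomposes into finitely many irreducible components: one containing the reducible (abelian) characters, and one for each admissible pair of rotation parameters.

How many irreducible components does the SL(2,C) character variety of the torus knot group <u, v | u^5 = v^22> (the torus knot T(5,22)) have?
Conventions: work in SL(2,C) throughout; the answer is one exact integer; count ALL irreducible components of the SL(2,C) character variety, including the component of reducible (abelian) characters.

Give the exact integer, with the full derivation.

For T(5,22): irreducibility forces the central element u^5 = v^22 to one of +I, -I.
On an irreducible component, tr(u) is locked at 2*cos(pi*alpha/5) for some alpha in 1..4, and tr(v) at 2*cos(pi*beta/22) for some beta in 1..21.
The two central values (-1)^alpha I and (-1)^beta I must be the same matrix, so alpha and beta share a parity.
Counting: 2 odd alphas x 11 odd betas + 2 even alphas x 10 even betas = 22 + 20 = 42.
components with irreducible characters: 42; plus the single component of reducible (abelian) characters: total 43.

43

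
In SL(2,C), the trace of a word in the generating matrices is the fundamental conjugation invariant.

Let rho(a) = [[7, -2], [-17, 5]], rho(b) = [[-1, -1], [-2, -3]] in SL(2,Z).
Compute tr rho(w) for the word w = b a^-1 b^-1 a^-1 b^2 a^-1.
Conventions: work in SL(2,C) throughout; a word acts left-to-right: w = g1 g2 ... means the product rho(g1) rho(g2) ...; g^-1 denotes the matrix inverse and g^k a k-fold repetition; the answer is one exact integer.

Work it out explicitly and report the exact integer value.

rho(b) = [[-1, -1], [-2, -3]]
... * rho(a^-1) = [[5, 2], [17, 7]]  ->  [[-22, -9], [-61, -25]]
... * rho(b^-1) = [[-3, 1], [2, -1]]  ->  [[48, -13], [133, -36]]
... * rho(a^-1) = [[5, 2], [17, 7]]  ->  [[19, 5], [53, 14]]
... * rho(b) = [[-1, -1], [-2, -3]]  ->  [[-29, -34], [-81, -95]]
... * rho(b) = [[-1, -1], [-2, -3]]  ->  [[97, 131], [271, 366]]
... * rho(a^-1) = [[5, 2], [17, 7]]  ->  [[2712, 1111], [7577, 3104]]
tr = 2712 + 3104 = 5816

5816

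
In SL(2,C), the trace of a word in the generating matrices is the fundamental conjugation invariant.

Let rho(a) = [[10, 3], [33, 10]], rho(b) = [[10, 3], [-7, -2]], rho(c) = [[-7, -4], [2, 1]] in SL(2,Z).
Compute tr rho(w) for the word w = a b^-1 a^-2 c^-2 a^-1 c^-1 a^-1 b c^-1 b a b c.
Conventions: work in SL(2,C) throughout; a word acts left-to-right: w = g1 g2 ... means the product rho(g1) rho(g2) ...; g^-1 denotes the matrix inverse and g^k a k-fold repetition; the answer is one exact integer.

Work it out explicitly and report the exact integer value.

rho(a) = [[10, 3], [33, 10]]
... * rho(b^-1) = [[-2, -3], [7, 10]]  ->  [[1, 0], [4, 1]]
... * rho(a^-1) = [[10, -3], [-33, 10]]  ->  [[10, -3], [7, -2]]
... * rho(a^-1) = [[10, -3], [-33, 10]]  ->  [[199, -60], [136, -41]]
... * rho(c^-1) = [[1, 4], [-2, -7]]  ->  [[319, 1216], [218, 831]]
... * rho(c^-1) = [[1, 4], [-2, -7]]  ->  [[-2113, -7236], [-1444, -4945]]
... * rho(a^-1) = [[10, -3], [-33, 10]]  ->  [[217658, -66021], [148745, -45118]]
... * rho(c^-1) = [[1, 4], [-2, -7]]  ->  [[349700, 1332779], [238981, 910806]]
... * rho(a^-1) = [[10, -3], [-33, 10]]  ->  [[-40484707, 12278690], [-27666788, 8391117]]
... * rho(b) = [[10, 3], [-7, -2]]  ->  [[-490797900, -146011501], [-335405699, -99782598]]
... * rho(c^-1) = [[1, 4], [-2, -7]]  ->  [[-198774898, -941111093], [-135840503, -643144610]]
... * rho(b) = [[10, 3], [-7, -2]]  ->  [[4600028671, 1285897492], [3143607240, 878767711]]
... * rho(a) = [[10, 3], [33, 10]]  ->  [[88434903946, 26659060933], [60435406863, 18218498830]]
... * rho(b) = [[10, 3], [-7, -2]]  ->  [[697735612929, 211986589972], [476824576820, 144869222929]]
... * rho(c) = [[-7, -4], [2, 1]]  ->  [[-4460176110559, -2578955861744], [-3048033591882, -1762429084351]]
tr = -4460176110559 + -1762429084351 = -6222605194910

-6222605194910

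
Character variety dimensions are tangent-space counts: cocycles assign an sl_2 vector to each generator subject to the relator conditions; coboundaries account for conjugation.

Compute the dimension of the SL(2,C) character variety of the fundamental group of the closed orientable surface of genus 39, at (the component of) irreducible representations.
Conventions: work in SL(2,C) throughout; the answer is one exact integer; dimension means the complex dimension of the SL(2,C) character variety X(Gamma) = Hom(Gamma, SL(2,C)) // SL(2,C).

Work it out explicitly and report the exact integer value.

pi_1 of the closed genus-39 surface has 78 generators bound by the single product-of-commutators relator.
Before the relator condition, cocycle space has dim 3*78 = 234.
H^2 = coker(d_2) is dual to H^0 = 0 at irreducible rho (Poincare duality), so d_2 is onto: dim Z^1 = 231.
As always at irreducible rho, dim B^1 = 3.
Hence dim X = 231 - 3 = 228.

228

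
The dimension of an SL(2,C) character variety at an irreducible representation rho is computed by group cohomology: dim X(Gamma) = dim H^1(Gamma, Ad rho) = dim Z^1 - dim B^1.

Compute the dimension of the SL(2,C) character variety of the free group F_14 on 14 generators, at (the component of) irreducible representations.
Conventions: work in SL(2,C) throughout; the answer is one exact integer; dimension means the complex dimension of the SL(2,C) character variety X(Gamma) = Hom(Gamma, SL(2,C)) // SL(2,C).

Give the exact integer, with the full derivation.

39

The free group F_14: 14 generators, no relators.
A cocycle picks one sl_2 vector per generator freely, giving dim Z^1 = 3*14 = 42.
Irreducibility makes the coboundary map sl_2 -> Z^1 injective (trivial centralizer), so dim B^1 = 3.
dim X = dim H^1 = dim Z^1 - dim B^1 = 42 - 3 = 39.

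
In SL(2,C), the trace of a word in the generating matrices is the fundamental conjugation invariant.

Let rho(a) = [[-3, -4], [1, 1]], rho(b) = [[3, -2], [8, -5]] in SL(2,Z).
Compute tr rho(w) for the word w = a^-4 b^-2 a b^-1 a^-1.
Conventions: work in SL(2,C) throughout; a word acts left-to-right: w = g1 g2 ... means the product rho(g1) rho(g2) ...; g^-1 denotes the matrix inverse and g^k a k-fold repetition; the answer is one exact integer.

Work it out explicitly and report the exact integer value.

rho(a^-1) = [[1, 4], [-1, -3]]
... * rho(a^-1) = [[1, 4], [-1, -3]]  ->  [[-3, -8], [2, 5]]
... * rho(a^-1) = [[1, 4], [-1, -3]]  ->  [[5, 12], [-3, -7]]
... * rho(a^-1) = [[1, 4], [-1, -3]]  ->  [[-7, -16], [4, 9]]
... * rho(b^-1) = [[-5, 2], [-8, 3]]  ->  [[163, -62], [-92, 35]]
... * rho(b^-1) = [[-5, 2], [-8, 3]]  ->  [[-319, 140], [180, -79]]
... * rho(a) = [[-3, -4], [1, 1]]  ->  [[1097, 1416], [-619, -799]]
... * rho(b^-1) = [[-5, 2], [-8, 3]]  ->  [[-16813, 6442], [9487, -3635]]
... * rho(a^-1) = [[1, 4], [-1, -3]]  ->  [[-23255, -86578], [13122, 48853]]
tr = -23255 + 48853 = 25598

25598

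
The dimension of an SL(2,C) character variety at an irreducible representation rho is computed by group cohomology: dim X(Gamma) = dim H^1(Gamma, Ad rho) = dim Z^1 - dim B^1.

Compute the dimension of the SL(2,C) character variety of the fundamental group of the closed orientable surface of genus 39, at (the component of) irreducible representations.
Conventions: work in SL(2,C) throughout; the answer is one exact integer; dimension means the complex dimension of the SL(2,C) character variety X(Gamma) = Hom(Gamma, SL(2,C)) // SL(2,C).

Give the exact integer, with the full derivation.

The genus-39 surface group: 2g = 78 generators, one relator prod [a_i, b_i].
Unconstrained cocycle data is one sl_2 vector per generator (234 dimensions), cut by the relator condition d_2(z) = 0.
At an irreducible rho, H^2 = coker(d_2) vanishes (Poincare duality: H^2 is dual to H^0 = invariants = 0), so d_2 is surjective onto sl_2 and dim Z^1 = 234 - 3 = 231.
As always at irreducible rho, dim B^1 = 3.
dim H^1 = 231 - 3 = 228 = dim X.

228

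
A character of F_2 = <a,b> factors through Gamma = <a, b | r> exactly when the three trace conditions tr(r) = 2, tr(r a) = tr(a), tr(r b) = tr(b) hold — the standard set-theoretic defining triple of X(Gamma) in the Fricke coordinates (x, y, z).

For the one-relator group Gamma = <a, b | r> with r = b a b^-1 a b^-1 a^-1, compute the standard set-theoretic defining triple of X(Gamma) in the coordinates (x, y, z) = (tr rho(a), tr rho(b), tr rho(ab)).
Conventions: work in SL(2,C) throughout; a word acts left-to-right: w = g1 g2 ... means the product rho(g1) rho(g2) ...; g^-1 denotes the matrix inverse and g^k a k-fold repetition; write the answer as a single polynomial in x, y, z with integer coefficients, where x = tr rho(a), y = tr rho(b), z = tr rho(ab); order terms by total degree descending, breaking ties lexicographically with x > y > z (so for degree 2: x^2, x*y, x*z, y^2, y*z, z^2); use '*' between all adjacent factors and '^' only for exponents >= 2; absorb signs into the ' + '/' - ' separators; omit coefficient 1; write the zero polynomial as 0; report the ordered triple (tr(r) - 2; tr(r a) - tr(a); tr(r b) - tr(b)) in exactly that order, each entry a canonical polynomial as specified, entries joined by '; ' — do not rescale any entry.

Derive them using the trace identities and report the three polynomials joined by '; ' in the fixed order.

-x^2*y^2*z + x^3*y + x*y^3 + 2*x*y*z^2 - x^2*z - y^2*z - z^3 - 3*x*y + 3*z - 2; x^2*y - x*z - x - y; -x^2*y^3*z + x^3*y^2 + x*y^4 + 2*x*y^2*z^2 - x^2*y*z - y^3*z - y*z^3 - 4*x*y^2 + 4*y*z + x - y

trace(a^2 b) = trace(a) * trace(b a) - trace(b)   [square of a] = x*z - y
trace(a^2) = trace(a) * trace(a) - trace(1)   [square of a] = x^2 - 2
trace(b a^2 b) = trace(b) * trace(a^2 b) - trace(a^2)   [square of b] = x*y*z - x^2 - y^2 + 2
trace(b a b a) = trace(b a) * trace(b a) - trace(1)   [split at a repeated b] = z^2 - 2
trace(b a b) = trace(b) * trace(a b) - trace(a)   [square of b] = y*z - x
next, trace(b a^2 b a) = trace(a) * trace(b a b a) - trace(b a b)   [square of a] = x*z^2 - y*z - x
trace(a^-1 b a^2 b) = trace(b a^2 b) * trace(a) - trace(b a^2 b a)   [inverse elimination on a] = x^2*y*z - x^3 - x*y^2 - x*z^2 + y*z + 3*x
trace(a b^-1 a^-1 b a) = trace(a^-1 b a^2) * trace(b) - trace(a^-1 b a^2 b)   [inverse elimination on b] = -x^2*y*z + x^3 + x*y^2 + x*z^2 - 3*x
trace(a b a b a b) = trace(b a) * trace(b a b a) - trace(b^-1 a^-1)   [split at a repeated b] = z^3 - 3*z
and trace(b a b a b^-1 a) = trace(a b a b a) * trace(b) - trace(a b a b a b)   [inverse elimination on b] = x*y*z^2 - y^2*z - z^3 - x*y + 3*z
trace(a b^-1 a^-1 b a b) = trace(b a b a b^-1) * trace(a) - trace(b a b a b^-1 a)   [inverse elimination on a] = -x*y*z^2 + x^2*z + y^2*z + z^3 - 3*z
trace(b a b^-1 a b^-1 a^-1) = trace(a b^-1 a^-1 b a) * trace(b) - trace(a b^-1 a^-1 b a b)   [inverse elimination on b] = -x^2*y^2*z + x^3*y + x*y^3 + 2*x*y*z^2 - x^2*z - y^2*z - z^3 - 3*x*y + 3*z
and trace(a b^-1 a) = trace(a^2) * trace(b) - trace(a^2 b)  (eliminate b^-1) = x^2*y - x*z - y
and trace(b a b^-1 a) = trace(a b a) * trace(b) - trace(a b a b)  (eliminate b^-1) = x*y*z - y^2 - z^2 + 2
trace(a^3 b) = trace(a) * trace(a b a) - trace(a b)  (reduce the a square) = x^2*z - x*y - z
next, trace(a^3) = trace(a) * trace(a^2) - trace(a)  (reduce the a square) = x^3 - 3*x
trace(a^2 b^2 a) = trace(b) * trace(a^3 b) - trace(a^3)  (reduce the b square) = x^2*y*z - x^3 - x*y^2 - y*z + 3*x
and trace(a^2 b^2 a b) = trace(b) * trace(a b a^2 b) - trace(a b a^2)  (reduce the b square) = x*y*z^2 - x^2*z - y^2*z + z
trace(a b^2 a b^-1 a) = trace(a^2 b^2 a) * trace(b) - trace(a^2 b^2 a b)  (eliminate b^-1) = x^2*y^2*z - x^3*y - x*y^3 - x*y*z^2 + x^2*z + 3*x*y - z
trace(b a b^2 a) = trace(b) * trace(a b a b) - trace(a b a)  (reduce the b square) = y*z^2 - x*z - y
and trace(b a b^2) = trace(b) * trace(b a b) - trace(b a)  (reduce the b square) = y^2*z - x*y - z
trace(a b a b^2 a) = trace(a) * trace(b a b^2 a) - trace(b a b^2)  (reduce the a square) = x*y*z^2 - x^2*z - y^2*z + z
trace(a b a b^2 a b) = trace(b) * trace(a b a b a b) - trace(a b a b a)  (reduce the b square) = y*z^3 - x*z^2 - 2*y*z + x
trace(a b^2 a b^-1 a b) = trace(a b a b^2 a) * trace(b) - trace(a b a b^2 a b)  (eliminate b^-1) = x*y^2*z^2 - x^2*y*z - y^3*z - y*z^3 + x*z^2 + 3*y*z - x
trace(b^2 a b^-1 a b^-1 a) = trace(a b^2 a b^-1 a) * trace(b) - trace(a b^2 a b^-1 a b)  (eliminate b^-1) = x^2*y^3*z - x^3*y^2 - x*y^4 - 2*x*y^2*z^2 + 2*x^2*y*z + y^3*z + y*z^3 + 3*x*y^2 - x*z^2 - 4*y*z + x
and trace(b a b^-1 a b^-1 a^-1 b) = trace(b^2 a b^-1 a b^-1) * trace(a) - trace(b^2 a b^-1 a b^-1 a)  (eliminate a^-1) = -x^2*y^3*z + x^3*y^2 + x*y^4 + 2*x*y^2*z^2 - x^2*y*z - y^3*z - y*z^3 - 4*x*y^2 + 4*y*z + x
assemble the triple (trace(r) - 2; trace(r a) - x; trace(r b) - y)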